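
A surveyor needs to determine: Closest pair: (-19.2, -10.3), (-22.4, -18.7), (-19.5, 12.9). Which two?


d(P0,P1) = 8.9889, d(P0,P2) = 23.2019, d(P1,P2) = 31.7328
Closest: P0 and P1

Closest pair: (-19.2, -10.3) and (-22.4, -18.7), distance = 8.9889


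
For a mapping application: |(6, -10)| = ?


|u| = sqrt(6^2 + (-10)^2) = sqrt(136) = 11.6619

11.6619


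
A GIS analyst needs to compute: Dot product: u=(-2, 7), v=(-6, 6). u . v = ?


u . v = u_x*v_x + u_y*v_y = (-2)*(-6) + 7*6
= 12 + 42 = 54

54


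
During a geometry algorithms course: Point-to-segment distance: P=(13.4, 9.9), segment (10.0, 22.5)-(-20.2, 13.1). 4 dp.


Project P onto AB: t = 0.0158 (clamped to [0,1])
Closest point on segment: (9.5242, 22.3519)
Distance: 13.0412

13.0412


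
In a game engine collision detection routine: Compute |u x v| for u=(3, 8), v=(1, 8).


|u x v| = |3*8 - 8*1|
= |24 - 8| = 16

16


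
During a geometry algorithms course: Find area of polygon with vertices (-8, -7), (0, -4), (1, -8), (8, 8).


Shoelace sum: ((-8)*(-4) - 0*(-7)) + (0*(-8) - 1*(-4)) + (1*8 - 8*(-8)) + (8*(-7) - (-8)*8)
= 116
Area = |116|/2 = 58

58


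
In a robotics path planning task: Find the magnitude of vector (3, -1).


|u| = sqrt(3^2 + (-1)^2) = sqrt(10) = 3.1623

3.1623


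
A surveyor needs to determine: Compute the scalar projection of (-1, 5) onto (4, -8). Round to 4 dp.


u.v = -44, |v| = sqrt(80) = 8.9443
Scalar projection = u.v / |v| = -44 / sqrt(80) = -4.9193

-4.9193


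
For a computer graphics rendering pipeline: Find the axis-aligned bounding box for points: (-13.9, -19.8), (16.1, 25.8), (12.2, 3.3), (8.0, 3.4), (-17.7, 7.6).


x range: [-17.7, 16.1]
y range: [-19.8, 25.8]
Bounding box: (-17.7,-19.8) to (16.1,25.8)

(-17.7,-19.8) to (16.1,25.8)


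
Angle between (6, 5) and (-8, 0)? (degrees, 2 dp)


u.v = -48, |u| = sqrt(61) = 7.8102, |v| = sqrt(64) = 8
cos(theta) = u.v/(|u||v|) = -48/sqrt(3904) = -0.768221
theta = acos(-0.768221) = 140.19 degrees

140.19 degrees


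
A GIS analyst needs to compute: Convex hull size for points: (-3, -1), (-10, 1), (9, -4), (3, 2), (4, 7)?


Convex hull vertices (CCW): (-10, 1), (-3, -1), (9, -4), (4, 7)
Count = 4

4


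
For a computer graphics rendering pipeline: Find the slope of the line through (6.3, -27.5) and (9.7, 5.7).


slope = (y2-y1)/(x2-x1) = (5.7-(-27.5))/(9.7-6.3) = 33.2/3.4 = 9.7647

9.7647


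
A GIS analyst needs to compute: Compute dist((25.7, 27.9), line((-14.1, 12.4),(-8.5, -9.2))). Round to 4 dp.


|cross product| = 946.48
|line direction| = sqrt(497.92) = 22.3141
Distance = 946.48/sqrt(497.92) = 42.4162

42.4162


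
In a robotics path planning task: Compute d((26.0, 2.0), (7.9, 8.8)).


dx=-18.1, dy=6.8
d^2 = (-18.1)^2 + 6.8^2 = 373.85
d = sqrt(373.85) = 19.3352

19.3352


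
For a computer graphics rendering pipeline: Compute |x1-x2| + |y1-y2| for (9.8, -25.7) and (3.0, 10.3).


|9.8-3| + |(-25.7)-10.3| = 6.8 + 36 = 42.8

42.8


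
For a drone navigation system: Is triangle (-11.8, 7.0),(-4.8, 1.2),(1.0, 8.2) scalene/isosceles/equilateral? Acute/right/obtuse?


Side lengths squared: AB^2=82.64, BC^2=82.64, CA^2=165.28
Sorted: [82.64, 82.64, 165.28]
By sides: Isosceles, By angles: Right

Isosceles, Right


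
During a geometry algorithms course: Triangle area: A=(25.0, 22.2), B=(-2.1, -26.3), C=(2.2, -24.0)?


Area = |x_A(y_B-y_C) + x_B(y_C-y_A) + x_C(y_A-y_B)|/2
= |(-57.5) + 97.02 + 106.7|/2
= 146.22/2 = 73.11

73.11


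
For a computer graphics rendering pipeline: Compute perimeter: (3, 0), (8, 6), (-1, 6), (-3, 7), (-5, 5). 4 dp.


Sides: (3, 0)->(8, 6): sqrt(61) = 7.81025, (8, 6)->(-1, 6): sqrt(81) = 9, (-1, 6)->(-3, 7): sqrt(5) = 2.236068, (-3, 7)->(-5, 5): sqrt(8) = 2.828427, (-5, 5)->(3, 0): sqrt(89) = 9.433981
Sum = 31.308726
Perimeter = 31.3087

31.3087


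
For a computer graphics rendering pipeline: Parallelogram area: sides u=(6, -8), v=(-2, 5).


|u x v| = |6*5 - (-8)*(-2)|
= |30 - 16| = 14

14


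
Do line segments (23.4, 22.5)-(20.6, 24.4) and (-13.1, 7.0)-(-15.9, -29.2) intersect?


Cross products: d1=1277.9, d2=1171.22, d3=112.75, d4=219.43
d1*d2 < 0 and d3*d4 < 0? no

No, they don't intersect


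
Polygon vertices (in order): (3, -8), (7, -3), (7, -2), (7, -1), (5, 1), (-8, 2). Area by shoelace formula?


Shoelace sum: (3*(-3) - 7*(-8)) + (7*(-2) - 7*(-3)) + (7*(-1) - 7*(-2)) + (7*1 - 5*(-1)) + (5*2 - (-8)*1) + ((-8)*(-8) - 3*2)
= 149
Area = |149|/2 = 74.5

74.5


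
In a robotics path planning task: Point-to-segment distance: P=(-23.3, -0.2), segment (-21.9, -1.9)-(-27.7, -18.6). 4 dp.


Project P onto AB: t = 0 (clamped to [0,1])
Closest point on segment: (-21.9, -1.9)
Distance: 2.2023

2.2023


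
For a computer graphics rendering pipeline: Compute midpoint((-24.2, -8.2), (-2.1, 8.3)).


M = (((-24.2)+(-2.1))/2, ((-8.2)+8.3)/2)
= (-13.15, 0.05)

(-13.15, 0.05)


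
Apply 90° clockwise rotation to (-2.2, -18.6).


90° CW: (x,y) -> (y, -x)
(-2.2,-18.6) -> (-18.6, 2.2)

(-18.6, 2.2)


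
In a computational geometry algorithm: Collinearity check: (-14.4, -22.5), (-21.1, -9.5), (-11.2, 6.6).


Cross product: ((-21.1)-(-14.4))*(6.6-(-22.5)) - ((-9.5)-(-22.5))*((-11.2)-(-14.4))
= -236.57

No, not collinear


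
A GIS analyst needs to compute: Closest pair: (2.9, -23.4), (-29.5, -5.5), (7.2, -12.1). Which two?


d(P0,P1) = 37.0158, d(P0,P2) = 12.0905, d(P1,P2) = 37.2887
Closest: P0 and P2

Closest pair: (2.9, -23.4) and (7.2, -12.1), distance = 12.0905


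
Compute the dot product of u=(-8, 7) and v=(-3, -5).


u . v = u_x*v_x + u_y*v_y = (-8)*(-3) + 7*(-5)
= 24 + (-35) = -11

-11


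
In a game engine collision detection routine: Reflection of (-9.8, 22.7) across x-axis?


Reflection over x-axis: (x,y) -> (x,-y)
(-9.8, 22.7) -> (-9.8, -22.7)

(-9.8, -22.7)


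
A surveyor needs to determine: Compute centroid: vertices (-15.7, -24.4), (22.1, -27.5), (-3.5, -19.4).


Centroid = ((x_A+x_B+x_C)/3, (y_A+y_B+y_C)/3)
= (((-15.7)+22.1+(-3.5))/3, ((-24.4)+(-27.5)+(-19.4))/3)
= (0.9667, -23.7667)

(0.9667, -23.7667)


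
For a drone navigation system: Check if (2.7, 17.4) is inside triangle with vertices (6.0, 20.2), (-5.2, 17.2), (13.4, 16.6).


Cross products: AB x AP = 21.46, BC x BP = 8.46, CA x CP = 32.6
All same sign? yes

Yes, inside


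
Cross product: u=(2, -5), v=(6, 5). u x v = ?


u x v = u_x*v_y - u_y*v_x = 2*5 - (-5)*6
= 10 - (-30) = 40

40


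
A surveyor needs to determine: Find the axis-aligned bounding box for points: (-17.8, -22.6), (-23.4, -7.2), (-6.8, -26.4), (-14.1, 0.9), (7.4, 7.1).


x range: [-23.4, 7.4]
y range: [-26.4, 7.1]
Bounding box: (-23.4,-26.4) to (7.4,7.1)

(-23.4,-26.4) to (7.4,7.1)


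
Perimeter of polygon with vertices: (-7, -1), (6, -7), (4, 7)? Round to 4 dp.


Sides: (-7, -1)->(6, -7): sqrt(205) = 14.317821, (6, -7)->(4, 7): sqrt(200) = 14.142136, (4, 7)->(-7, -1): sqrt(185) = 13.601471
Sum = 42.061428
Perimeter = 42.0614

42.0614


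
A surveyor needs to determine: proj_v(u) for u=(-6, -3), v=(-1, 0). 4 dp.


u.v = 6, |v| = sqrt(1) = 1
Scalar projection = u.v / |v| = 6 / sqrt(1) = 6

6


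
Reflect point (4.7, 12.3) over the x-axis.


Reflection over x-axis: (x,y) -> (x,-y)
(4.7, 12.3) -> (4.7, -12.3)

(4.7, -12.3)


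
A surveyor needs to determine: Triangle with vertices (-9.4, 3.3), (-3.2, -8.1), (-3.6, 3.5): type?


Side lengths squared: AB^2=168.4, BC^2=134.72, CA^2=33.68
Sorted: [33.68, 134.72, 168.4]
By sides: Scalene, By angles: Right

Scalene, Right


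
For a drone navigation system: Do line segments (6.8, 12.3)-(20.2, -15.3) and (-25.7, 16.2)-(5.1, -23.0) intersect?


Cross products: d1=1153.88, d2=829.08, d3=-844.74, d4=-519.94
d1*d2 < 0 and d3*d4 < 0? no

No, they don't intersect


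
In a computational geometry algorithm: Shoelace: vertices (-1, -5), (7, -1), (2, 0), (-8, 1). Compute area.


Shoelace sum: ((-1)*(-1) - 7*(-5)) + (7*0 - 2*(-1)) + (2*1 - (-8)*0) + ((-8)*(-5) - (-1)*1)
= 81
Area = |81|/2 = 40.5

40.5


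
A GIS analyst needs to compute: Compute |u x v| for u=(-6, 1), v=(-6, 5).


|u x v| = |(-6)*5 - 1*(-6)|
= |(-30) - (-6)| = 24

24


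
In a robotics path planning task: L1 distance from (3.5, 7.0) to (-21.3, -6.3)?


|3.5-(-21.3)| + |7-(-6.3)| = 24.8 + 13.3 = 38.1

38.1


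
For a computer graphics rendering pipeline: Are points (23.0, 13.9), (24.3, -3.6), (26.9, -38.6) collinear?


Cross product: (24.3-23)*((-38.6)-13.9) - ((-3.6)-13.9)*(26.9-23)
= 0

Yes, collinear


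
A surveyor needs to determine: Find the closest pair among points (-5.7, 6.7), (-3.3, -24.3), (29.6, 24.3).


d(P0,P1) = 31.0928, d(P0,P2) = 39.4443, d(P1,P2) = 58.6888
Closest: P0 and P1

Closest pair: (-5.7, 6.7) and (-3.3, -24.3), distance = 31.0928


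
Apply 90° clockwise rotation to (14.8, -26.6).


90° CW: (x,y) -> (y, -x)
(14.8,-26.6) -> (-26.6, -14.8)

(-26.6, -14.8)


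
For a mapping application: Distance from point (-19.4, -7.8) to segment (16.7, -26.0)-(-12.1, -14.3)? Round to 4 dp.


Project P onto AB: t = 1 (clamped to [0,1])
Closest point on segment: (-12.1, -14.3)
Distance: 9.7745

9.7745


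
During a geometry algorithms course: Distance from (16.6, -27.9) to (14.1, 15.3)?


dx=-2.5, dy=43.2
d^2 = (-2.5)^2 + 43.2^2 = 1872.49
d = sqrt(1872.49) = 43.2723

43.2723


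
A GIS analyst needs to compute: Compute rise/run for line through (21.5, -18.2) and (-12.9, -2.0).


slope = (y2-y1)/(x2-x1) = ((-2)-(-18.2))/((-12.9)-21.5) = 16.2/(-34.4) = -0.4709

-0.4709


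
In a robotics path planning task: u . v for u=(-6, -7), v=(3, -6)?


u . v = u_x*v_x + u_y*v_y = (-6)*3 + (-7)*(-6)
= (-18) + 42 = 24

24


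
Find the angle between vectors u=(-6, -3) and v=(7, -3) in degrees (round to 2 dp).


u.v = -33, |u| = sqrt(45) = 6.7082, |v| = sqrt(58) = 7.6158
cos(theta) = u.v/(|u||v|) = -33/sqrt(2610) = -0.645942
theta = acos(-0.645942) = 130.24 degrees

130.24 degrees


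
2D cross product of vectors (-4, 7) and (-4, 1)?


u x v = u_x*v_y - u_y*v_x = (-4)*1 - 7*(-4)
= (-4) - (-28) = 24

24


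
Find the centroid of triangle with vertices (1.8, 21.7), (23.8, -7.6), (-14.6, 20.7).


Centroid = ((x_A+x_B+x_C)/3, (y_A+y_B+y_C)/3)
= ((1.8+23.8+(-14.6))/3, (21.7+(-7.6)+20.7)/3)
= (3.6667, 11.6)

(3.6667, 11.6)


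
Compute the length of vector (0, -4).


|u| = sqrt(0^2 + (-4)^2) = sqrt(16) = 4

4


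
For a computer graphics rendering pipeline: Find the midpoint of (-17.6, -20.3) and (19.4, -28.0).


M = (((-17.6)+19.4)/2, ((-20.3)+(-28))/2)
= (0.9, -24.15)

(0.9, -24.15)


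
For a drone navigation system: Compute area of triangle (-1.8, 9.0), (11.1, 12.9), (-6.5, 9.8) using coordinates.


Area = |x_A(y_B-y_C) + x_B(y_C-y_A) + x_C(y_A-y_B)|/2
= |(-5.58) + 8.88 + 25.35|/2
= 28.65/2 = 14.325

14.325


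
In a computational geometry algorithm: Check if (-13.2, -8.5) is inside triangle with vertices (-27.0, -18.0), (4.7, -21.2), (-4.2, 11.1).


Cross products: AB x AP = 345.31, BC x BP = 465.14, CA x CP = 184.98
All same sign? yes

Yes, inside


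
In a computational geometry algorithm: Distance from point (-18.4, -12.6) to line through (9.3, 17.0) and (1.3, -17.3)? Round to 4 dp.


|cross product| = 713.31
|line direction| = sqrt(1240.49) = 35.2206
Distance = 713.31/sqrt(1240.49) = 20.2526

20.2526


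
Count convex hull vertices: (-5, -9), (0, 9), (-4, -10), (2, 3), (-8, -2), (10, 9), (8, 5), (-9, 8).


Convex hull vertices (CCW): (-9, 8), (-8, -2), (-5, -9), (-4, -10), (8, 5), (10, 9), (0, 9)
Count = 7

7


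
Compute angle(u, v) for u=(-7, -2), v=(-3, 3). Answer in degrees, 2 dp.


u.v = 15, |u| = sqrt(53) = 7.2801, |v| = sqrt(18) = 4.2426
cos(theta) = u.v/(|u||v|) = 15/sqrt(954) = 0.485643
theta = acos(0.485643) = 60.95 degrees

60.95 degrees


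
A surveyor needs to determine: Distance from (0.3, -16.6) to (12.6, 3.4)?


dx=12.3, dy=20
d^2 = 12.3^2 + 20^2 = 551.29
d = sqrt(551.29) = 23.4796

23.4796


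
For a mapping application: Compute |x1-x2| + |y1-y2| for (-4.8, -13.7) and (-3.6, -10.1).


|(-4.8)-(-3.6)| + |(-13.7)-(-10.1)| = 1.2 + 3.6 = 4.8

4.8


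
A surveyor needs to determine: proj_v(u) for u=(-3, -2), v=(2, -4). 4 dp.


u.v = 2, |v| = sqrt(20) = 4.4721
Scalar projection = u.v / |v| = 2 / sqrt(20) = 0.4472

0.4472


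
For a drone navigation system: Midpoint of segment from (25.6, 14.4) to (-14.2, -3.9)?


M = ((25.6+(-14.2))/2, (14.4+(-3.9))/2)
= (5.7, 5.25)

(5.7, 5.25)


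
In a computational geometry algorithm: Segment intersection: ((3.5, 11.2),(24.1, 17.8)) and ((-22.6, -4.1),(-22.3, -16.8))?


Cross products: d1=336.06, d2=599.66, d3=-142.92, d4=-406.52
d1*d2 < 0 and d3*d4 < 0? no

No, they don't intersect


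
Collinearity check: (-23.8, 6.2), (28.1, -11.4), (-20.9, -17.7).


Cross product: (28.1-(-23.8))*((-17.7)-6.2) - ((-11.4)-6.2)*((-20.9)-(-23.8))
= -1189.37

No, not collinear


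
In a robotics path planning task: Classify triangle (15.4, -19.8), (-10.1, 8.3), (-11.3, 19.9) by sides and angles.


Side lengths squared: AB^2=1439.86, BC^2=136, CA^2=2288.98
Sorted: [136, 1439.86, 2288.98]
By sides: Scalene, By angles: Obtuse

Scalene, Obtuse


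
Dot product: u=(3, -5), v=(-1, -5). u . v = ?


u . v = u_x*v_x + u_y*v_y = 3*(-1) + (-5)*(-5)
= (-3) + 25 = 22

22


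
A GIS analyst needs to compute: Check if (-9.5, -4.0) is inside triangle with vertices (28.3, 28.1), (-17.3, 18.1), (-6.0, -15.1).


Cross products: AB x AP = 1085.76, BC x BP = 9.23, CA x CP = 531.93
All same sign? yes

Yes, inside


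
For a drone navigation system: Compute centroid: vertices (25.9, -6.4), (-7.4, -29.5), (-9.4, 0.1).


Centroid = ((x_A+x_B+x_C)/3, (y_A+y_B+y_C)/3)
= ((25.9+(-7.4)+(-9.4))/3, ((-6.4)+(-29.5)+0.1)/3)
= (3.0333, -11.9333)

(3.0333, -11.9333)


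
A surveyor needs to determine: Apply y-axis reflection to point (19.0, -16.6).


Reflection over y-axis: (x,y) -> (-x,y)
(19, -16.6) -> (-19, -16.6)

(-19, -16.6)


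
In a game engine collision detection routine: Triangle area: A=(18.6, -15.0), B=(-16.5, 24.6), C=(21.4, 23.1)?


Area = |x_A(y_B-y_C) + x_B(y_C-y_A) + x_C(y_A-y_B)|/2
= |27.9 + (-628.65) + (-847.44)|/2
= 1448.19/2 = 724.095

724.095


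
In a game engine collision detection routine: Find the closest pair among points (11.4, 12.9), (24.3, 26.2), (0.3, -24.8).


d(P0,P1) = 18.5284, d(P0,P2) = 39.3001, d(P1,P2) = 56.3649
Closest: P0 and P1

Closest pair: (11.4, 12.9) and (24.3, 26.2), distance = 18.5284


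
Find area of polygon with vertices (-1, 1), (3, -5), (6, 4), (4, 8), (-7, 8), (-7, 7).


Shoelace sum: ((-1)*(-5) - 3*1) + (3*4 - 6*(-5)) + (6*8 - 4*4) + (4*8 - (-7)*8) + ((-7)*7 - (-7)*8) + ((-7)*1 - (-1)*7)
= 171
Area = |171|/2 = 85.5

85.5


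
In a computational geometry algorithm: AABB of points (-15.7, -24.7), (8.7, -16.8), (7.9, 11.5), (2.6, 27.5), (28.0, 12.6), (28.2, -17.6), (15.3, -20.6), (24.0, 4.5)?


x range: [-15.7, 28.2]
y range: [-24.7, 27.5]
Bounding box: (-15.7,-24.7) to (28.2,27.5)

(-15.7,-24.7) to (28.2,27.5)


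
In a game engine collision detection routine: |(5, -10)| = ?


|u| = sqrt(5^2 + (-10)^2) = sqrt(125) = 11.1803

11.1803


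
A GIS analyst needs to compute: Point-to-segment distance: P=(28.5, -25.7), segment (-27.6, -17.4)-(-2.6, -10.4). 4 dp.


Project P onto AB: t = 1 (clamped to [0,1])
Closest point on segment: (-2.6, -10.4)
Distance: 34.6598

34.6598


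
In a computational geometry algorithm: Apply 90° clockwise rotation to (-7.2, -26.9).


90° CW: (x,y) -> (y, -x)
(-7.2,-26.9) -> (-26.9, 7.2)

(-26.9, 7.2)


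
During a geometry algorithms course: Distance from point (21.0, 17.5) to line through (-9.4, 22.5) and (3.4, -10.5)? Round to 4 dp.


|cross product| = 939.2
|line direction| = sqrt(1252.84) = 35.3955
Distance = 939.2/sqrt(1252.84) = 26.5345

26.5345


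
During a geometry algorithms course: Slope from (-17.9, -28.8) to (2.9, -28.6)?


slope = (y2-y1)/(x2-x1) = ((-28.6)-(-28.8))/(2.9-(-17.9)) = 0.2/20.8 = 0.0096

0.0096


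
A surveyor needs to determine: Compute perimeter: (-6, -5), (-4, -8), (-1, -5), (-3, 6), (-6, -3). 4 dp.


Sides: (-6, -5)->(-4, -8): sqrt(13) = 3.605551, (-4, -8)->(-1, -5): sqrt(18) = 4.242641, (-1, -5)->(-3, 6): sqrt(125) = 11.18034, (-3, 6)->(-6, -3): sqrt(90) = 9.486833, (-6, -3)->(-6, -5): sqrt(4) = 2
Sum = 30.515365
Perimeter = 30.5154

30.5154


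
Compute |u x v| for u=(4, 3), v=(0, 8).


|u x v| = |4*8 - 3*0|
= |32 - 0| = 32

32


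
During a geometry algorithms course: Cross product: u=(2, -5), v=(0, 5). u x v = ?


u x v = u_x*v_y - u_y*v_x = 2*5 - (-5)*0
= 10 - 0 = 10

10


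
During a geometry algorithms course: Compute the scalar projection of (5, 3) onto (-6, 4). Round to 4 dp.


u.v = -18, |v| = sqrt(52) = 7.2111
Scalar projection = u.v / |v| = -18 / sqrt(52) = -2.4962

-2.4962


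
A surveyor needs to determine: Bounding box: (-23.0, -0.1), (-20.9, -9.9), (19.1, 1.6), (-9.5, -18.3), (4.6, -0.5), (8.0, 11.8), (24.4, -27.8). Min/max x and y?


x range: [-23, 24.4]
y range: [-27.8, 11.8]
Bounding box: (-23,-27.8) to (24.4,11.8)

(-23,-27.8) to (24.4,11.8)


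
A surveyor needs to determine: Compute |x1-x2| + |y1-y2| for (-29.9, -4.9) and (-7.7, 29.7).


|(-29.9)-(-7.7)| + |(-4.9)-29.7| = 22.2 + 34.6 = 56.8

56.8


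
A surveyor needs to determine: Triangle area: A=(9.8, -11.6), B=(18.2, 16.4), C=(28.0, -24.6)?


Area = |x_A(y_B-y_C) + x_B(y_C-y_A) + x_C(y_A-y_B)|/2
= |401.8 + (-236.6) + (-784)|/2
= 618.8/2 = 309.4

309.4


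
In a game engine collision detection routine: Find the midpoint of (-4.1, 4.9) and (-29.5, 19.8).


M = (((-4.1)+(-29.5))/2, (4.9+19.8)/2)
= (-16.8, 12.35)

(-16.8, 12.35)


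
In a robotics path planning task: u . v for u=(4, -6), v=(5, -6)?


u . v = u_x*v_x + u_y*v_y = 4*5 + (-6)*(-6)
= 20 + 36 = 56

56


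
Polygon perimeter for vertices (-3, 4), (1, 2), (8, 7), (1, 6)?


Sides: (-3, 4)->(1, 2): sqrt(20) = 4.472136, (1, 2)->(8, 7): sqrt(74) = 8.602325, (8, 7)->(1, 6): sqrt(50) = 7.071068, (1, 6)->(-3, 4): sqrt(20) = 4.472136
Sum = 24.617665
Perimeter = 24.6177

24.6177


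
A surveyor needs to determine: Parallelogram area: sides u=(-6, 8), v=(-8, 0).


|u x v| = |(-6)*0 - 8*(-8)|
= |0 - (-64)| = 64

64


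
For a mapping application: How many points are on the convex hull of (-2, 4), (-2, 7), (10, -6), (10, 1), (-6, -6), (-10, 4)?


Convex hull vertices (CCW): (-10, 4), (-6, -6), (10, -6), (10, 1), (-2, 7)
Count = 5

5


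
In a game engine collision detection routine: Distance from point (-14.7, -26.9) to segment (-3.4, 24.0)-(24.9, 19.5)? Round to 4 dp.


Project P onto AB: t = 0 (clamped to [0,1])
Closest point on segment: (-3.4, 24)
Distance: 52.1392

52.1392


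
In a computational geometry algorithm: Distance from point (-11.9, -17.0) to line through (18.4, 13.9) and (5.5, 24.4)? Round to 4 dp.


|cross product| = 716.76
|line direction| = sqrt(276.66) = 16.6331
Distance = 716.76/sqrt(276.66) = 43.0924

43.0924


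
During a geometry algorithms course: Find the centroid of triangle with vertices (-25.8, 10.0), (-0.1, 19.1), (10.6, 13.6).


Centroid = ((x_A+x_B+x_C)/3, (y_A+y_B+y_C)/3)
= (((-25.8)+(-0.1)+10.6)/3, (10+19.1+13.6)/3)
= (-5.1, 14.2333)

(-5.1, 14.2333)


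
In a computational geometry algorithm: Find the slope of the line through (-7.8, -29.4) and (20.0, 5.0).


slope = (y2-y1)/(x2-x1) = (5-(-29.4))/(20-(-7.8)) = 34.4/27.8 = 1.2374

1.2374


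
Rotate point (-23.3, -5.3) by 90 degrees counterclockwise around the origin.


90° CCW: (x,y) -> (-y, x)
(-23.3,-5.3) -> (5.3, -23.3)

(5.3, -23.3)


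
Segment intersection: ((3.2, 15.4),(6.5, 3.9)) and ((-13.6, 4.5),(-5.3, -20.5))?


Cross products: d1=510.47, d2=497.52, d3=-229.17, d4=-216.22
d1*d2 < 0 and d3*d4 < 0? no

No, they don't intersect


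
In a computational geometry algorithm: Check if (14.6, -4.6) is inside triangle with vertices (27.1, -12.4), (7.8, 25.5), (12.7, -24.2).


Cross products: AB x AP = 323.21, BC x BP = 190.47, CA x CP = 259.82
All same sign? yes

Yes, inside


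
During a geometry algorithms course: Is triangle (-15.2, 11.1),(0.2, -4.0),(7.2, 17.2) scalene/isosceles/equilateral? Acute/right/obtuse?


Side lengths squared: AB^2=465.17, BC^2=498.44, CA^2=538.97
Sorted: [465.17, 498.44, 538.97]
By sides: Scalene, By angles: Acute

Scalene, Acute


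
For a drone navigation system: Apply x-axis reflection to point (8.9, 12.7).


Reflection over x-axis: (x,y) -> (x,-y)
(8.9, 12.7) -> (8.9, -12.7)

(8.9, -12.7)


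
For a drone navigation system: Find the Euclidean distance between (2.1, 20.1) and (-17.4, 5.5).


dx=-19.5, dy=-14.6
d^2 = (-19.5)^2 + (-14.6)^2 = 593.41
d = sqrt(593.41) = 24.36

24.36


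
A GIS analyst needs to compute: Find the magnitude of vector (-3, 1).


|u| = sqrt((-3)^2 + 1^2) = sqrt(10) = 3.1623

3.1623


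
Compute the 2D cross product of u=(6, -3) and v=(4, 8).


u x v = u_x*v_y - u_y*v_x = 6*8 - (-3)*4
= 48 - (-12) = 60

60


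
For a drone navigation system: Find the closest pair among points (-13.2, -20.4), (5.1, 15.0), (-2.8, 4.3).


d(P0,P1) = 39.8503, d(P0,P2) = 26.8002, d(P1,P2) = 13.3004
Closest: P1 and P2

Closest pair: (5.1, 15.0) and (-2.8, 4.3), distance = 13.3004


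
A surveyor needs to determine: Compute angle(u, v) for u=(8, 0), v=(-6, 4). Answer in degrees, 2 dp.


u.v = -48, |u| = sqrt(64) = 8, |v| = sqrt(52) = 7.2111
cos(theta) = u.v/(|u||v|) = -48/sqrt(3328) = -0.83205
theta = acos(-0.83205) = 146.31 degrees

146.31 degrees


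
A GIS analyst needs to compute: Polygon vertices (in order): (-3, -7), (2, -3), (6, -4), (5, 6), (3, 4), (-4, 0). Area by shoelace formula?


Shoelace sum: ((-3)*(-3) - 2*(-7)) + (2*(-4) - 6*(-3)) + (6*6 - 5*(-4)) + (5*4 - 3*6) + (3*0 - (-4)*4) + ((-4)*(-7) - (-3)*0)
= 135
Area = |135|/2 = 67.5

67.5


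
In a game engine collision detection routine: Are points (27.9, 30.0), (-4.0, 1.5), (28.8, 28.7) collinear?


Cross product: ((-4)-27.9)*(28.7-30) - (1.5-30)*(28.8-27.9)
= 67.12

No, not collinear


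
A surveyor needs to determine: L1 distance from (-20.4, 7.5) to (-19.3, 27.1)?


|(-20.4)-(-19.3)| + |7.5-27.1| = 1.1 + 19.6 = 20.7

20.7


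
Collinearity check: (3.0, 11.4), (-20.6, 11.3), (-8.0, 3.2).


Cross product: ((-20.6)-3)*(3.2-11.4) - (11.3-11.4)*((-8)-3)
= 192.42

No, not collinear


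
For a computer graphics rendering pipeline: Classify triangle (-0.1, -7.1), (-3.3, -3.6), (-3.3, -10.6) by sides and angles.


Side lengths squared: AB^2=22.49, BC^2=49, CA^2=22.49
Sorted: [22.49, 22.49, 49]
By sides: Isosceles, By angles: Obtuse

Isosceles, Obtuse


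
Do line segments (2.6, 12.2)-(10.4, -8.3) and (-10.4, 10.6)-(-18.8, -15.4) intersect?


Cross products: d1=324.56, d2=699.56, d3=-278.98, d4=-653.98
d1*d2 < 0 and d3*d4 < 0? no

No, they don't intersect


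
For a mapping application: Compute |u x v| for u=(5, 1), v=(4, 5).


|u x v| = |5*5 - 1*4|
= |25 - 4| = 21

21


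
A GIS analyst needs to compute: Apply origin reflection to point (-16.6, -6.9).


Reflection over origin: (x,y) -> (-x,-y)
(-16.6, -6.9) -> (16.6, 6.9)

(16.6, 6.9)


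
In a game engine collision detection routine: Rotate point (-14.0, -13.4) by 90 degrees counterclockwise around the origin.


90° CCW: (x,y) -> (-y, x)
(-14,-13.4) -> (13.4, -14)

(13.4, -14)


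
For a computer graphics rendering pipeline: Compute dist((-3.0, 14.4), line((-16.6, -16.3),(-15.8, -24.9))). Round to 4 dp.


|cross product| = 141.52
|line direction| = sqrt(74.6) = 8.6371
Distance = 141.52/sqrt(74.6) = 16.3851

16.3851


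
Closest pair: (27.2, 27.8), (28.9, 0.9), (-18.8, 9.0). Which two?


d(P0,P1) = 26.9537, d(P0,P2) = 49.6935, d(P1,P2) = 48.3828
Closest: P0 and P1

Closest pair: (27.2, 27.8) and (28.9, 0.9), distance = 26.9537


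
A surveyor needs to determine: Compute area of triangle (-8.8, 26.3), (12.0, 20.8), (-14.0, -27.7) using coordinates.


Area = |x_A(y_B-y_C) + x_B(y_C-y_A) + x_C(y_A-y_B)|/2
= |(-426.8) + (-648) + (-77)|/2
= 1151.8/2 = 575.9

575.9


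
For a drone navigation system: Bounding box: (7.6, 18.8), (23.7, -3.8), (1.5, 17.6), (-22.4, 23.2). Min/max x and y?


x range: [-22.4, 23.7]
y range: [-3.8, 23.2]
Bounding box: (-22.4,-3.8) to (23.7,23.2)

(-22.4,-3.8) to (23.7,23.2)


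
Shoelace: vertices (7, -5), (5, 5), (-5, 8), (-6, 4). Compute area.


Shoelace sum: (7*5 - 5*(-5)) + (5*8 - (-5)*5) + ((-5)*4 - (-6)*8) + ((-6)*(-5) - 7*4)
= 155
Area = |155|/2 = 77.5

77.5


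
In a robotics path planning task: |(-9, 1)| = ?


|u| = sqrt((-9)^2 + 1^2) = sqrt(82) = 9.0554

9.0554


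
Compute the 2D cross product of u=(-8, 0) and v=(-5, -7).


u x v = u_x*v_y - u_y*v_x = (-8)*(-7) - 0*(-5)
= 56 - 0 = 56

56


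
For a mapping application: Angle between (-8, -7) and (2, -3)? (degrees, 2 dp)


u.v = 5, |u| = sqrt(113) = 10.6301, |v| = sqrt(13) = 3.6056
cos(theta) = u.v/(|u||v|) = 5/sqrt(1469) = 0.130455
theta = acos(0.130455) = 82.5 degrees

82.5 degrees


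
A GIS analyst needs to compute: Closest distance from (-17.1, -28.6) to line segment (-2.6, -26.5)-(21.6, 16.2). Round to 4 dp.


Project P onto AB: t = 0 (clamped to [0,1])
Closest point on segment: (-2.6, -26.5)
Distance: 14.6513

14.6513


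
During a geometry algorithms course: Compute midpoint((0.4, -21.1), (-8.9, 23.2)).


M = ((0.4+(-8.9))/2, ((-21.1)+23.2)/2)
= (-4.25, 1.05)

(-4.25, 1.05)


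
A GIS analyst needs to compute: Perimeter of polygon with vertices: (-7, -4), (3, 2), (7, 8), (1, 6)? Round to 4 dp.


Sides: (-7, -4)->(3, 2): sqrt(136) = 11.661904, (3, 2)->(7, 8): sqrt(52) = 7.211103, (7, 8)->(1, 6): sqrt(40) = 6.324555, (1, 6)->(-7, -4): sqrt(164) = 12.806248
Sum = 38.00381
Perimeter = 38.0038

38.0038


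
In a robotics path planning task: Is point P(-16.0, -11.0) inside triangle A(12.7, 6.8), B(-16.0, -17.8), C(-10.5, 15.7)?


Cross products: AB x AP = -195.16, BC x BP = 37.4, CA x CP = -668.39
All same sign? no

No, outside


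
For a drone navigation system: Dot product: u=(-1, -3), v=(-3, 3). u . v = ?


u . v = u_x*v_x + u_y*v_y = (-1)*(-3) + (-3)*3
= 3 + (-9) = -6

-6


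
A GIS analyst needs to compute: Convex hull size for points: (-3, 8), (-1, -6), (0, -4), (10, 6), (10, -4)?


Convex hull vertices (CCW): (-3, 8), (-1, -6), (10, -4), (10, 6)
Count = 4

4


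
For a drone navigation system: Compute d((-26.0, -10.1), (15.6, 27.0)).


dx=41.6, dy=37.1
d^2 = 41.6^2 + 37.1^2 = 3106.97
d = sqrt(3106.97) = 55.7402

55.7402


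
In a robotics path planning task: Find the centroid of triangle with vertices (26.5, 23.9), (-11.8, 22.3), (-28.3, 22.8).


Centroid = ((x_A+x_B+x_C)/3, (y_A+y_B+y_C)/3)
= ((26.5+(-11.8)+(-28.3))/3, (23.9+22.3+22.8)/3)
= (-4.5333, 23)

(-4.5333, 23)


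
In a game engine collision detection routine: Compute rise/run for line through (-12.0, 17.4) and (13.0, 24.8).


slope = (y2-y1)/(x2-x1) = (24.8-17.4)/(13-(-12)) = 7.4/25 = 0.296

0.296


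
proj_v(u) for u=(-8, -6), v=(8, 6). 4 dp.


u.v = -100, |v| = sqrt(100) = 10
Scalar projection = u.v / |v| = -100 / sqrt(100) = -10

-10


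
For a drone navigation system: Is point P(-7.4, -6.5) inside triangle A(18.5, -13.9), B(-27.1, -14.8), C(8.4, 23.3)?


Cross products: AB x AP = -360.75, BC x BP = -455.92, CA x CP = -888.74
All same sign? yes

Yes, inside


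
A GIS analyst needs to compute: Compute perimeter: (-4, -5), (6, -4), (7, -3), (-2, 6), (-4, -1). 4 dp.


Sides: (-4, -5)->(6, -4): sqrt(101) = 10.049876, (6, -4)->(7, -3): sqrt(2) = 1.414214, (7, -3)->(-2, 6): sqrt(162) = 12.727922, (-2, 6)->(-4, -1): sqrt(53) = 7.28011, (-4, -1)->(-4, -5): sqrt(16) = 4
Sum = 35.472122
Perimeter = 35.4721

35.4721


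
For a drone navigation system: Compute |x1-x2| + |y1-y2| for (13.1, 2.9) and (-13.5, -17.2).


|13.1-(-13.5)| + |2.9-(-17.2)| = 26.6 + 20.1 = 46.7

46.7


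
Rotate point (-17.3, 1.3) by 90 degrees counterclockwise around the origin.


90° CCW: (x,y) -> (-y, x)
(-17.3,1.3) -> (-1.3, -17.3)

(-1.3, -17.3)


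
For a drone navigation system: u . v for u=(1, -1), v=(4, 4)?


u . v = u_x*v_x + u_y*v_y = 1*4 + (-1)*4
= 4 + (-4) = 0

0


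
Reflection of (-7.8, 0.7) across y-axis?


Reflection over y-axis: (x,y) -> (-x,y)
(-7.8, 0.7) -> (7.8, 0.7)

(7.8, 0.7)


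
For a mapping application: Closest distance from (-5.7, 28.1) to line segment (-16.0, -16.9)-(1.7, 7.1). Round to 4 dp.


Project P onto AB: t = 1 (clamped to [0,1])
Closest point on segment: (1.7, 7.1)
Distance: 22.2657

22.2657


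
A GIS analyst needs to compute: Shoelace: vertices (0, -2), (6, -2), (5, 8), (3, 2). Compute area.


Shoelace sum: (0*(-2) - 6*(-2)) + (6*8 - 5*(-2)) + (5*2 - 3*8) + (3*(-2) - 0*2)
= 50
Area = |50|/2 = 25

25


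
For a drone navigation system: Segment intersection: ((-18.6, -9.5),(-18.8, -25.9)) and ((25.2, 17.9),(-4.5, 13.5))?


Cross products: d1=621.06, d2=1107.26, d3=712.84, d4=226.64
d1*d2 < 0 and d3*d4 < 0? no

No, they don't intersect


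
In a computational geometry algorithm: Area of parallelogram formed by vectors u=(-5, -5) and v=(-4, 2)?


|u x v| = |(-5)*2 - (-5)*(-4)|
= |(-10) - 20| = 30

30


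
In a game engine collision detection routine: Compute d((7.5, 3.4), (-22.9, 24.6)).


dx=-30.4, dy=21.2
d^2 = (-30.4)^2 + 21.2^2 = 1373.6
d = sqrt(1373.6) = 37.0621

37.0621


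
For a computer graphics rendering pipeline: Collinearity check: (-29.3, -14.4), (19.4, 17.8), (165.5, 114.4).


Cross product: (19.4-(-29.3))*(114.4-(-14.4)) - (17.8-(-14.4))*(165.5-(-29.3))
= 0

Yes, collinear


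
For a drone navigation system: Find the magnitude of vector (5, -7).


|u| = sqrt(5^2 + (-7)^2) = sqrt(74) = 8.6023

8.6023


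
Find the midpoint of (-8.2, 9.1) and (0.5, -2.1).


M = (((-8.2)+0.5)/2, (9.1+(-2.1))/2)
= (-3.85, 3.5)

(-3.85, 3.5)


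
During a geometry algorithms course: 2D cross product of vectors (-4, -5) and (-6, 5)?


u x v = u_x*v_y - u_y*v_x = (-4)*5 - (-5)*(-6)
= (-20) - 30 = -50

-50


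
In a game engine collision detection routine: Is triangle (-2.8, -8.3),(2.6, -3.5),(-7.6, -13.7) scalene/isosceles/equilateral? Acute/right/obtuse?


Side lengths squared: AB^2=52.2, BC^2=208.08, CA^2=52.2
Sorted: [52.2, 52.2, 208.08]
By sides: Isosceles, By angles: Obtuse

Isosceles, Obtuse


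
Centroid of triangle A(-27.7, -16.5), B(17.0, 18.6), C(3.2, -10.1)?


Centroid = ((x_A+x_B+x_C)/3, (y_A+y_B+y_C)/3)
= (((-27.7)+17+3.2)/3, ((-16.5)+18.6+(-10.1))/3)
= (-2.5, -2.6667)

(-2.5, -2.6667)


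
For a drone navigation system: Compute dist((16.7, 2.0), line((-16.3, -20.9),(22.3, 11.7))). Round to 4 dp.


|cross product| = 191.86
|line direction| = sqrt(2552.72) = 50.5244
Distance = 191.86/sqrt(2552.72) = 3.7974

3.7974


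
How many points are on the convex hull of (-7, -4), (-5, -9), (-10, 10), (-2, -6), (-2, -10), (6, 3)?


Convex hull vertices (CCW): (-10, 10), (-7, -4), (-5, -9), (-2, -10), (6, 3)
Count = 5

5


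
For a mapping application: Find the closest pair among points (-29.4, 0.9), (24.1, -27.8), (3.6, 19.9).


d(P0,P1) = 60.7119, d(P0,P2) = 38.0789, d(P1,P2) = 51.9186
Closest: P0 and P2

Closest pair: (-29.4, 0.9) and (3.6, 19.9), distance = 38.0789


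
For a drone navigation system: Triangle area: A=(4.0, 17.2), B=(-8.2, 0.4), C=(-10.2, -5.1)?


Area = |x_A(y_B-y_C) + x_B(y_C-y_A) + x_C(y_A-y_B)|/2
= |22 + 182.86 + (-171.36)|/2
= 33.5/2 = 16.75

16.75


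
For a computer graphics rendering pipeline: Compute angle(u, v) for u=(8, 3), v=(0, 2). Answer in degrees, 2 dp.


u.v = 6, |u| = sqrt(73) = 8.544, |v| = sqrt(4) = 2
cos(theta) = u.v/(|u||v|) = 6/sqrt(292) = 0.351123
theta = acos(0.351123) = 69.44 degrees

69.44 degrees


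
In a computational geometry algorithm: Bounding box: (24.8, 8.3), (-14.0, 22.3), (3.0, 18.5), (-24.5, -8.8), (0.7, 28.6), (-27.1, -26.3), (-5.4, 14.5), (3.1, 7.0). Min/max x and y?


x range: [-27.1, 24.8]
y range: [-26.3, 28.6]
Bounding box: (-27.1,-26.3) to (24.8,28.6)

(-27.1,-26.3) to (24.8,28.6)


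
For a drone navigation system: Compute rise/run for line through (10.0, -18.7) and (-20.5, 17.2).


slope = (y2-y1)/(x2-x1) = (17.2-(-18.7))/((-20.5)-10) = 35.9/(-30.5) = -1.177

-1.177


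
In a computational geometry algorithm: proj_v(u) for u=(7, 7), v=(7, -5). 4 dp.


u.v = 14, |v| = sqrt(74) = 8.6023
Scalar projection = u.v / |v| = 14 / sqrt(74) = 1.6275

1.6275


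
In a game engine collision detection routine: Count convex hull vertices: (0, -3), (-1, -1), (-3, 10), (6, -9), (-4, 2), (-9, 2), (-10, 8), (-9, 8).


Convex hull vertices (CCW): (-10, 8), (-9, 2), (6, -9), (-3, 10)
Count = 4

4


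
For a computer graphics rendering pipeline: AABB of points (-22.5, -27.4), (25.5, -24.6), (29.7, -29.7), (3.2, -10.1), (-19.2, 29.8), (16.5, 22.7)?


x range: [-22.5, 29.7]
y range: [-29.7, 29.8]
Bounding box: (-22.5,-29.7) to (29.7,29.8)

(-22.5,-29.7) to (29.7,29.8)


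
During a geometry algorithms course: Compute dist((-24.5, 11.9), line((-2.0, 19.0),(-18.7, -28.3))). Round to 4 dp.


|cross product| = 945.68
|line direction| = sqrt(2516.18) = 50.1615
Distance = 945.68/sqrt(2516.18) = 18.8527

18.8527


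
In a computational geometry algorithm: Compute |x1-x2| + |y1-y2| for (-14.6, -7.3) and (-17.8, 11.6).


|(-14.6)-(-17.8)| + |(-7.3)-11.6| = 3.2 + 18.9 = 22.1

22.1


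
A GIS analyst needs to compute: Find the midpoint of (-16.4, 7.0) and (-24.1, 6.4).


M = (((-16.4)+(-24.1))/2, (7+6.4)/2)
= (-20.25, 6.7)

(-20.25, 6.7)


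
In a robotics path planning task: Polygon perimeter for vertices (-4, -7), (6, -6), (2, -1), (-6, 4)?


Sides: (-4, -7)->(6, -6): sqrt(101) = 10.049876, (6, -6)->(2, -1): sqrt(41) = 6.403124, (2, -1)->(-6, 4): sqrt(89) = 9.433981, (-6, 4)->(-4, -7): sqrt(125) = 11.18034
Sum = 37.067321
Perimeter = 37.0673

37.0673


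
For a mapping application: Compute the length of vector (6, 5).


|u| = sqrt(6^2 + 5^2) = sqrt(61) = 7.8102

7.8102


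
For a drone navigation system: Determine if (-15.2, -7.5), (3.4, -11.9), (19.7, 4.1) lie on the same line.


Cross product: (3.4-(-15.2))*(4.1-(-7.5)) - ((-11.9)-(-7.5))*(19.7-(-15.2))
= 369.32

No, not collinear


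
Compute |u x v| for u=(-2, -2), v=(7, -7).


|u x v| = |(-2)*(-7) - (-2)*7|
= |14 - (-14)| = 28

28


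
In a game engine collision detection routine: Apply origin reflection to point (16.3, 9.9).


Reflection over origin: (x,y) -> (-x,-y)
(16.3, 9.9) -> (-16.3, -9.9)

(-16.3, -9.9)


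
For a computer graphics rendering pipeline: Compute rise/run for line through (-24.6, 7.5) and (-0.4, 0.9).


slope = (y2-y1)/(x2-x1) = (0.9-7.5)/((-0.4)-(-24.6)) = (-6.6)/24.2 = -0.2727

-0.2727


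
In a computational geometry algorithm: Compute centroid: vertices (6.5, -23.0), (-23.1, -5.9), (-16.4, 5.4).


Centroid = ((x_A+x_B+x_C)/3, (y_A+y_B+y_C)/3)
= ((6.5+(-23.1)+(-16.4))/3, ((-23)+(-5.9)+5.4)/3)
= (-11, -7.8333)

(-11, -7.8333)


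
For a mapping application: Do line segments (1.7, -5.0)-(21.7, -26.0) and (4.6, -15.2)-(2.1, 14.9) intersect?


Cross products: d1=61.79, d2=-487.71, d3=-143.1, d4=406.4
d1*d2 < 0 and d3*d4 < 0? yes

Yes, they intersect


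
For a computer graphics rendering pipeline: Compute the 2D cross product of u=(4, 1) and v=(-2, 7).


u x v = u_x*v_y - u_y*v_x = 4*7 - 1*(-2)
= 28 - (-2) = 30

30


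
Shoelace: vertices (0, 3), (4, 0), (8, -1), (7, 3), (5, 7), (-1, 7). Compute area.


Shoelace sum: (0*0 - 4*3) + (4*(-1) - 8*0) + (8*3 - 7*(-1)) + (7*7 - 5*3) + (5*7 - (-1)*7) + ((-1)*3 - 0*7)
= 88
Area = |88|/2 = 44

44


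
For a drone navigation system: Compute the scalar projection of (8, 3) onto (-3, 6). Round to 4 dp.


u.v = -6, |v| = sqrt(45) = 6.7082
Scalar projection = u.v / |v| = -6 / sqrt(45) = -0.8944

-0.8944


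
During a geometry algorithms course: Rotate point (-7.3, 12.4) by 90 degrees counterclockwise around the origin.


90° CCW: (x,y) -> (-y, x)
(-7.3,12.4) -> (-12.4, -7.3)

(-12.4, -7.3)


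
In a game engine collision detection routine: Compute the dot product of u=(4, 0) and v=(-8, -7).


u . v = u_x*v_x + u_y*v_y = 4*(-8) + 0*(-7)
= (-32) + 0 = -32

-32


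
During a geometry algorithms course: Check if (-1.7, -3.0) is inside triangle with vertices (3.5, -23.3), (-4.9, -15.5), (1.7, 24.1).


Cross products: AB x AP = -129.96, BC x BP = -44.22, CA x CP = -209.94
All same sign? yes

Yes, inside


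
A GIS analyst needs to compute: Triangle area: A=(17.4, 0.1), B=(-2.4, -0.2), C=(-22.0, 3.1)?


Area = |x_A(y_B-y_C) + x_B(y_C-y_A) + x_C(y_A-y_B)|/2
= |(-57.42) + (-7.2) + (-6.6)|/2
= 71.22/2 = 35.61

35.61


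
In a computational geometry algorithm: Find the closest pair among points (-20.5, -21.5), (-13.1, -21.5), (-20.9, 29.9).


d(P0,P1) = 7.4, d(P0,P2) = 51.4016, d(P1,P2) = 51.9885
Closest: P0 and P1

Closest pair: (-20.5, -21.5) and (-13.1, -21.5), distance = 7.4


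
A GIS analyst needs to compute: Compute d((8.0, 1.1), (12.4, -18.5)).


dx=4.4, dy=-19.6
d^2 = 4.4^2 + (-19.6)^2 = 403.52
d = sqrt(403.52) = 20.0878

20.0878


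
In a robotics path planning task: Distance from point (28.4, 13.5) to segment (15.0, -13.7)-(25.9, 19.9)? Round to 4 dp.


Project P onto AB: t = 0.8495 (clamped to [0,1])
Closest point on segment: (24.2595, 14.8432)
Distance: 4.3529

4.3529


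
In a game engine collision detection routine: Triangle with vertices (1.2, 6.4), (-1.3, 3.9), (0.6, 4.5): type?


Side lengths squared: AB^2=12.5, BC^2=3.97, CA^2=3.97
Sorted: [3.97, 3.97, 12.5]
By sides: Isosceles, By angles: Obtuse

Isosceles, Obtuse


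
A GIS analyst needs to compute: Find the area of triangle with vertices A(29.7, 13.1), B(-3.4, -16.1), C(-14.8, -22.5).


Area = |x_A(y_B-y_C) + x_B(y_C-y_A) + x_C(y_A-y_B)|/2
= |190.08 + 121.04 + (-432.16)|/2
= 121.04/2 = 60.52

60.52


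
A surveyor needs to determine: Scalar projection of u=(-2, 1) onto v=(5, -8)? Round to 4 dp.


u.v = -18, |v| = sqrt(89) = 9.434
Scalar projection = u.v / |v| = -18 / sqrt(89) = -1.908

-1.908


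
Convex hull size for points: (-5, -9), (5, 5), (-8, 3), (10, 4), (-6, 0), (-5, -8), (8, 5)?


Convex hull vertices (CCW): (-8, 3), (-5, -9), (10, 4), (8, 5), (5, 5)
Count = 5

5


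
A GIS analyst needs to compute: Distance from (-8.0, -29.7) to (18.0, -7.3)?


dx=26, dy=22.4
d^2 = 26^2 + 22.4^2 = 1177.76
d = sqrt(1177.76) = 34.3185

34.3185


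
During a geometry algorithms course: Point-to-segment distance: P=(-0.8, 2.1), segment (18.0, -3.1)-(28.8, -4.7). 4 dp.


Project P onto AB: t = 0 (clamped to [0,1])
Closest point on segment: (18, -3.1)
Distance: 19.5059

19.5059


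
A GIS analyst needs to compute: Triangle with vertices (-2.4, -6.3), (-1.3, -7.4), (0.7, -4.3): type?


Side lengths squared: AB^2=2.42, BC^2=13.61, CA^2=13.61
Sorted: [2.42, 13.61, 13.61]
By sides: Isosceles, By angles: Acute

Isosceles, Acute


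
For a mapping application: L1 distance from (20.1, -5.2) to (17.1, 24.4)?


|20.1-17.1| + |(-5.2)-24.4| = 3 + 29.6 = 32.6

32.6


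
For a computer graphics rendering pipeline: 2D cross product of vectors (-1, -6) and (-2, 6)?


u x v = u_x*v_y - u_y*v_x = (-1)*6 - (-6)*(-2)
= (-6) - 12 = -18

-18


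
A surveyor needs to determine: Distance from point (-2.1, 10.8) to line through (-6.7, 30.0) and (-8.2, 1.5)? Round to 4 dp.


|cross product| = 159.9
|line direction| = sqrt(814.5) = 28.5394
Distance = 159.9/sqrt(814.5) = 5.6028

5.6028
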